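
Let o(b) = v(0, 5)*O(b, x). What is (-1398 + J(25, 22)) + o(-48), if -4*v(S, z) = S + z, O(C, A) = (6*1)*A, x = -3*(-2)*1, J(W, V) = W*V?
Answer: -893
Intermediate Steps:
J(W, V) = V*W
x = 6 (x = 6*1 = 6)
O(C, A) = 6*A
v(S, z) = -S/4 - z/4 (v(S, z) = -(S + z)/4 = -S/4 - z/4)
o(b) = -45 (o(b) = (-¼*0 - ¼*5)*(6*6) = (0 - 5/4)*36 = -5/4*36 = -45)
(-1398 + J(25, 22)) + o(-48) = (-1398 + 22*25) - 45 = (-1398 + 550) - 45 = -848 - 45 = -893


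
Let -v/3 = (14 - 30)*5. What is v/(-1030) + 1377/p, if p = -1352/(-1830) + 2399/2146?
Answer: 278410434546/375515443 ≈ 741.41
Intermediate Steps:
v = 240 (v = -3*(14 - 30)*5 = -(-48)*5 = -3*(-80) = 240)
p = 3645781/1963590 (p = -1352*(-1/1830) + 2399*(1/2146) = 676/915 + 2399/2146 = 3645781/1963590 ≈ 1.8567)
v/(-1030) + 1377/p = 240/(-1030) + 1377/(3645781/1963590) = 240*(-1/1030) + 1377*(1963590/3645781) = -24/103 + 2703863430/3645781 = 278410434546/375515443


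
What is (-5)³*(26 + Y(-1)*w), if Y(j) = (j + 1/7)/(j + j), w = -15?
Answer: -17125/7 ≈ -2446.4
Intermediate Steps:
Y(j) = (⅐ + j)/(2*j) (Y(j) = (j + 1*(⅐))/((2*j)) = (j + ⅐)*(1/(2*j)) = (⅐ + j)*(1/(2*j)) = (⅐ + j)/(2*j))
(-5)³*(26 + Y(-1)*w) = (-5)³*(26 + ((1/14)*(1 + 7*(-1))/(-1))*(-15)) = -125*(26 + ((1/14)*(-1)*(1 - 7))*(-15)) = -125*(26 + ((1/14)*(-1)*(-6))*(-15)) = -125*(26 + (3/7)*(-15)) = -125*(26 - 45/7) = -125*137/7 = -17125/7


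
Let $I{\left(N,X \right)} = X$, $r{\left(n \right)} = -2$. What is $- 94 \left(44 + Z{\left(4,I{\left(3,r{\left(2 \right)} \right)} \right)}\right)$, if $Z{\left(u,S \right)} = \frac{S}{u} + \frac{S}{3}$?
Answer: $- \frac{12079}{3} \approx -4026.3$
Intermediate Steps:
$Z{\left(u,S \right)} = \frac{S}{3} + \frac{S}{u}$ ($Z{\left(u,S \right)} = \frac{S}{u} + S \frac{1}{3} = \frac{S}{u} + \frac{S}{3} = \frac{S}{3} + \frac{S}{u}$)
$- 94 \left(44 + Z{\left(4,I{\left(3,r{\left(2 \right)} \right)} \right)}\right) = - 94 \left(44 - \left(\frac{2}{3} + \frac{2}{4}\right)\right) = - 94 \left(44 - \frac{7}{6}\right) = \left(-94\right) \frac{257}{6} = - \frac{12079}{3}$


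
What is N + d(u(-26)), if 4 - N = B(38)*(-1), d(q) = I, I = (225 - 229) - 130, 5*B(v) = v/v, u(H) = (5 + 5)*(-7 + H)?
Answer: -649/5 ≈ -129.80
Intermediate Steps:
u(H) = -70 + 10*H (u(H) = 10*(-7 + H) = -70 + 10*H)
B(v) = ⅕ (B(v) = (v/v)/5 = (⅕)*1 = ⅕)
I = -134 (I = -4 - 130 = -134)
d(q) = -134
N = 21/5 (N = 4 - (-1)/5 = 4 - 1*(-⅕) = 4 + ⅕ = 21/5 ≈ 4.2000)
N + d(u(-26)) = 21/5 - 134 = -649/5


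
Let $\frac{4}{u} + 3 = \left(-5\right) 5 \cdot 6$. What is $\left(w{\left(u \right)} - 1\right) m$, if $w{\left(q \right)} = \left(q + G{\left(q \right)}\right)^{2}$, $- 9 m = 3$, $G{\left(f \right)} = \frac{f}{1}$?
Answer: $\frac{23345}{70227} \approx 0.33242$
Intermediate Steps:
$G{\left(f \right)} = f$ ($G{\left(f \right)} = f 1 = f$)
$u = - \frac{4}{153}$ ($u = \frac{4}{-3 + \left(-5\right) 5 \cdot 6} = \frac{4}{-3 - 150} = \frac{4}{-153} = 4 \left(- \frac{1}{153}\right) = - \frac{4}{153} \approx -0.026144$)
$m = - \frac{1}{3}$ ($m = \left(- \frac{1}{9}\right) 3 = - \frac{1}{3} \approx -0.33333$)
$w{\left(q \right)} = 4 q^{2}$ ($w{\left(q \right)} = \left(q + q\right)^{2} = \left(2 q\right)^{2} = 4 q^{2}$)
$\left(w{\left(u \right)} - 1\right) m = \left(4 \left(- \frac{4}{153}\right)^{2} - 1\right) \left(- \frac{1}{3}\right) = \left(4 \cdot \frac{16}{23409} - 1\right) \left(- \frac{1}{3}\right) = \left(\frac{64}{23409} - 1\right) \left(- \frac{1}{3}\right) = \left(- \frac{23345}{23409}\right) \left(- \frac{1}{3}\right) = \frac{23345}{70227}$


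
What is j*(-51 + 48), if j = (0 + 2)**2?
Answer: -12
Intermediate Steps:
j = 4 (j = 2**2 = 4)
j*(-51 + 48) = 4*(-51 + 48) = 4*(-3) = -12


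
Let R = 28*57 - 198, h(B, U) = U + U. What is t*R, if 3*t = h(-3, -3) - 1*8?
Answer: -6524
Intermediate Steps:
h(B, U) = 2*U
t = -14/3 (t = (2*(-3) - 1*8)/3 = (-6 - 8)/3 = (⅓)*(-14) = -14/3 ≈ -4.6667)
R = 1398 (R = 1596 - 198 = 1398)
t*R = -14/3*1398 = -6524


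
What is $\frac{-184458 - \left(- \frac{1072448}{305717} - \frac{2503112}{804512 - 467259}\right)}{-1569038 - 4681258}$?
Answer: $\frac{413417960093935}{14009355761586276} \approx 0.02951$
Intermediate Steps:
$\frac{-184458 - \left(- \frac{1072448}{305717} - \frac{2503112}{804512 - 467259}\right)}{-1569038 - 4681258} = \frac{-184458 - \left(- \frac{1072448}{305717} - \frac{2503112}{337253}\right)}{-6250296} = \left(-184458 + \left(\frac{1072448}{305717} + 2503112 \cdot \frac{1}{337253}\right)\right) \left(- \frac{1}{6250296}\right) = \left(-184458 + \left(\frac{1072448}{305717} + \frac{2503112}{337253}\right)\right) \left(- \frac{1}{6250296}\right) = \left(-184458 + \frac{1126930196648}{103103975401}\right) \left(- \frac{1}{6250296}\right) = \left(- \frac{19017226164321010}{103103975401}\right) \left(- \frac{1}{6250296}\right) = \frac{413417960093935}{14009355761586276}$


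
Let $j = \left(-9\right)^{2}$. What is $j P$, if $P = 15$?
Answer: $1215$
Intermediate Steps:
$j = 81$
$j P = 81 \cdot 15 = 1215$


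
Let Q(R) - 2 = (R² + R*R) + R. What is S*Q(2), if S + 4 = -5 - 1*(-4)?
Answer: -60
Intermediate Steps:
Q(R) = 2 + R + 2*R² (Q(R) = 2 + ((R² + R*R) + R) = 2 + ((R² + R²) + R) = 2 + (2*R² + R) = 2 + (R + 2*R²) = 2 + R + 2*R²)
S = -5 (S = -4 + (-5 - 1*(-4)) = -4 + (-5 + 4) = -4 - 1 = -5)
S*Q(2) = -5*(2 + 2 + 2*2²) = -5*(2 + 2 + 2*4) = -5*(2 + 2 + 8) = -5*12 = -60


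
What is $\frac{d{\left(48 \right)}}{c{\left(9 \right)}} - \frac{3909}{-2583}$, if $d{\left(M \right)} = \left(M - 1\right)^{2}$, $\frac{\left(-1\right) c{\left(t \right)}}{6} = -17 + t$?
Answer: $\frac{218277}{4592} \approx 47.534$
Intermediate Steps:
$c{\left(t \right)} = 102 - 6 t$ ($c{\left(t \right)} = - 6 \left(-17 + t\right) = 102 - 6 t$)
$d{\left(M \right)} = \left(-1 + M\right)^{2}$
$\frac{d{\left(48 \right)}}{c{\left(9 \right)}} - \frac{3909}{-2583} = \frac{\left(-1 + 48\right)^{2}}{102 - 54} - \frac{3909}{-2583} = \frac{47^{2}}{102 - 54} - - \frac{1303}{861} = \frac{2209}{48} + \frac{1303}{861} = \frac{218277}{4592}$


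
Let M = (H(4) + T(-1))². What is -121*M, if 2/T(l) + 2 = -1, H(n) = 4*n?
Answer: -256036/9 ≈ -28448.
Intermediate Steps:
T(l) = -⅔ (T(l) = 2/(-2 - 1) = 2/(-3) = 2*(-⅓) = -⅔)
M = 2116/9 (M = (4*4 - ⅔)² = (16 - ⅔)² = (46/3)² = 2116/9 ≈ 235.11)
-121*M = -121*2116/9 = -256036/9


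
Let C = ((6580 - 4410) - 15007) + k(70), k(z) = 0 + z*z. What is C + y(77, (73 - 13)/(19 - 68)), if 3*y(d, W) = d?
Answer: -23734/3 ≈ -7911.3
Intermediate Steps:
y(d, W) = d/3
k(z) = z**2 (k(z) = 0 + z**2 = z**2)
C = -7937 (C = ((6580 - 4410) - 15007) + 70**2 = (2170 - 15007) + 4900 = -12837 + 4900 = -7937)
C + y(77, (73 - 13)/(19 - 68)) = -7937 + (1/3)*77 = -7937 + 77/3 = -23734/3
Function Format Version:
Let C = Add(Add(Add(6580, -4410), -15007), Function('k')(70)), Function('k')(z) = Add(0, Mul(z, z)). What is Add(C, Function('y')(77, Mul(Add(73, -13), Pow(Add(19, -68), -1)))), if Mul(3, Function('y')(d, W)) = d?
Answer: Rational(-23734, 3) ≈ -7911.3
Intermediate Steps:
Function('y')(d, W) = Mul(Rational(1, 3), d)
Function('k')(z) = Pow(z, 2) (Function('k')(z) = Add(0, Pow(z, 2)) = Pow(z, 2))
C = -7937 (C = Add(Add(Add(6580, -4410), -15007), Pow(70, 2)) = Add(Add(2170, -15007), 4900) = Add(-12837, 4900) = -7937)
Add(C, Function('y')(77, Mul(Add(73, -13), Pow(Add(19, -68), -1)))) = Add(-7937, Mul(Rational(1, 3), 77)) = Add(-7937, Rational(77, 3)) = Rational(-23734, 3)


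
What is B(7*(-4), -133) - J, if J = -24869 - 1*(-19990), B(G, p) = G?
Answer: 4851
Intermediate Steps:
J = -4879 (J = -24869 + 19990 = -4879)
B(7*(-4), -133) - J = 7*(-4) - 1*(-4879) = -28 + 4879 = 4851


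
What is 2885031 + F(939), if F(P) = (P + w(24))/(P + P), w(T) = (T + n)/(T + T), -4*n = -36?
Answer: 86689426523/30048 ≈ 2.8850e+6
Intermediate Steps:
n = 9 (n = -1/4*(-36) = 9)
w(T) = (9 + T)/(2*T) (w(T) = (T + 9)/(T + T) = (9 + T)/((2*T)) = (9 + T)*(1/(2*T)) = (9 + T)/(2*T))
F(P) = (11/16 + P)/(2*P) (F(P) = (P + (1/2)*(9 + 24)/24)/(P + P) = (P + (1/2)*(1/24)*33)/((2*P)) = (P + 11/16)*(1/(2*P)) = (11/16 + P)*(1/(2*P)) = (11/16 + P)/(2*P))
2885031 + F(939) = 2885031 + (1/32)*(11 + 16*939)/939 = 2885031 + (1/32)*(1/939)*(11 + 15024) = 2885031 + (1/32)*(1/939)*15035 = 2885031 + 15035/30048 = 86689426523/30048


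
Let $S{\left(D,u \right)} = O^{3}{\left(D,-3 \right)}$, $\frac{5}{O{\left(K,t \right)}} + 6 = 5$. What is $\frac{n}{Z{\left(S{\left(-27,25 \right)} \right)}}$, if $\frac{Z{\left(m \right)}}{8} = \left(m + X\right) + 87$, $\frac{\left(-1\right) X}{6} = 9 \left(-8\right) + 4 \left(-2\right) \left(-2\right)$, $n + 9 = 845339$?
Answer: $\frac{422665}{1192} \approx 354.58$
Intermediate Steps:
$n = 845330$ ($n = -9 + 845339 = 845330$)
$O{\left(K,t \right)} = -5$ ($O{\left(K,t \right)} = \frac{5}{-6 + 5} = \frac{5}{-1} = 5 \left(-1\right) = -5$)
$X = 336$ ($X = - 6 \left(9 \left(-8\right) + 4 \left(-2\right) \left(-2\right)\right) = - 6 \left(-72 - -16\right) = - 6 \left(-72 + 16\right) = \left(-6\right) \left(-56\right) = 336$)
$S{\left(D,u \right)} = -125$ ($S{\left(D,u \right)} = \left(-5\right)^{3} = -125$)
$Z{\left(m \right)} = 3384 + 8 m$ ($Z{\left(m \right)} = 8 \left(\left(m + 336\right) + 87\right) = 8 \left(\left(336 + m\right) + 87\right) = 8 \left(423 + m\right) = 3384 + 8 m$)
$\frac{n}{Z{\left(S{\left(-27,25 \right)} \right)}} = \frac{845330}{3384 + 8 \left(-125\right)} = \frac{845330}{3384 - 1000} = \frac{845330}{2384} = 845330 \cdot \frac{1}{2384} = \frac{422665}{1192}$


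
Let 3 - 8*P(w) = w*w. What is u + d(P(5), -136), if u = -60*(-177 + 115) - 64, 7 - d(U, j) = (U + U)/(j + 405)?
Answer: 1970705/538 ≈ 3663.0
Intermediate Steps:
P(w) = 3/8 - w²/8 (P(w) = 3/8 - w*w/8 = 3/8 - w²/8)
d(U, j) = 7 - 2*U/(405 + j) (d(U, j) = 7 - (U + U)/(j + 405) = 7 - 2*U/(405 + j))
u = 3656 (u = -60*(-62) - 64 = 3720 - 64 = 3656)
u + d(P(5), -136) = 3656 + (2835 - 2*(3/8 - ⅛*5²) + 7*(-136))/(405 - 136) = 3656 + (2835 - 2*(3/8 - ⅛*25) - 952)/269 = 3656 + (2835 - 2*(3/8 - 25/8) - 952)/269 = 3656 + (2835 - 2*(-11/4) - 952)/269 = 3656 + (2835 + 11/2 - 952)/269 = 3656 + (1/269)*(3777/2) = 3656 + 3777/538 = 1970705/538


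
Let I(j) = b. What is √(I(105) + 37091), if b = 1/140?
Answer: √181745935/70 ≈ 192.59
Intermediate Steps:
b = 1/140 ≈ 0.0071429
I(j) = 1/140
√(I(105) + 37091) = √(1/140 + 37091) = √(5192741/140) = √181745935/70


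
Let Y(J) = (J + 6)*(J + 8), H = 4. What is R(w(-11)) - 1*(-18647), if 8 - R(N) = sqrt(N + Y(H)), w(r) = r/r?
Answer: 18644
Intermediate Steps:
Y(J) = (6 + J)*(8 + J)
w(r) = 1
R(N) = 8 - sqrt(120 + N) (R(N) = 8 - sqrt(N + (48 + 4**2 + 14*4)) = 8 - sqrt(N + (48 + 16 + 56)) = 8 - sqrt(N + 120) = 8 - sqrt(120 + N))
R(w(-11)) - 1*(-18647) = (8 - sqrt(120 + 1)) - 1*(-18647) = (8 - sqrt(121)) + 18647 = (8 - 1*11) + 18647 = (8 - 11) + 18647 = -3 + 18647 = 18644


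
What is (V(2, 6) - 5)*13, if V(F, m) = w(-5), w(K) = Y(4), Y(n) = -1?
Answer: -78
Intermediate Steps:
w(K) = -1
V(F, m) = -1
(V(2, 6) - 5)*13 = (-1 - 5)*13 = -6*13 = -78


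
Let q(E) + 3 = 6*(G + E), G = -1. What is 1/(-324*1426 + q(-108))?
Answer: -1/462681 ≈ -2.1613e-6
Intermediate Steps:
q(E) = -9 + 6*E (q(E) = -3 + 6*(-1 + E) = -3 + (-6 + 6*E) = -9 + 6*E)
1/(-324*1426 + q(-108)) = 1/(-324*1426 + (-9 + 6*(-108))) = 1/(-462024 + (-9 - 648)) = 1/(-462024 - 657) = 1/(-462681) = -1/462681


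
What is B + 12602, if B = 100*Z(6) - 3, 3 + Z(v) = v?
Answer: 12899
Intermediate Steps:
Z(v) = -3 + v
B = 297 (B = 100*(-3 + 6) - 3 = 100*3 - 3 = 300 - 3 = 297)
B + 12602 = 297 + 12602 = 12899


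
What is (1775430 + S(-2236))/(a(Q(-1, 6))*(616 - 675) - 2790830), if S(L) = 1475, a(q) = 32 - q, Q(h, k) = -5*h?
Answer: -1776905/2792423 ≈ -0.63633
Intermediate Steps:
(1775430 + S(-2236))/(a(Q(-1, 6))*(616 - 675) - 2790830) = (1775430 + 1475)/((32 - (-5)*(-1))*(616 - 675) - 2790830) = 1776905/((32 - 1*5)*(-59) - 2790830) = 1776905/((32 - 5)*(-59) - 2790830) = 1776905/(27*(-59) - 2790830) = 1776905/(-1593 - 2790830) = 1776905/(-2792423) = 1776905*(-1/2792423) = -1776905/2792423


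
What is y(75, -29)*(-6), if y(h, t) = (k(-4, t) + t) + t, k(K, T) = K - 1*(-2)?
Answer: 360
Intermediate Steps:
k(K, T) = 2 + K (k(K, T) = K + 2 = 2 + K)
y(h, t) = -2 + 2*t (y(h, t) = ((2 - 4) + t) + t = (-2 + t) + t = -2 + 2*t)
y(75, -29)*(-6) = (-2 + 2*(-29))*(-6) = (-2 - 58)*(-6) = -60*(-6) = 360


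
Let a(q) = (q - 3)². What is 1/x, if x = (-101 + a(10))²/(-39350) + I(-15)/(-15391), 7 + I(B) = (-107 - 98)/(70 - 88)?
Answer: -5450722650/376109701 ≈ -14.492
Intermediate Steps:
a(q) = (-3 + q)²
I(B) = 79/18 (I(B) = -7 + (-107 - 98)/(70 - 88) = -7 - 205/(-18) = -7 - 205*(-1/18) = -7 + 205/18 = 79/18)
x = -376109701/5450722650 (x = (-101 + (-3 + 10)²)²/(-39350) + (79/18)/(-15391) = (-101 + 7²)²*(-1/39350) + (79/18)*(-1/15391) = (-101 + 49)²*(-1/39350) - 79/277038 = (-52)²*(-1/39350) - 79/277038 = 2704*(-1/39350) - 79/277038 = -1352/19675 - 79/277038 = -376109701/5450722650 ≈ -0.069002)
1/x = 1/(-376109701/5450722650) = -5450722650/376109701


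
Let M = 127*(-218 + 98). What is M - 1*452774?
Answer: -468014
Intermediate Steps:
M = -15240 (M = 127*(-120) = -15240)
M - 1*452774 = -15240 - 1*452774 = -15240 - 452774 = -468014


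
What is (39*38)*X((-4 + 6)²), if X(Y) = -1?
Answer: -1482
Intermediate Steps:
(39*38)*X((-4 + 6)²) = (39*38)*(-1) = 1482*(-1) = -1482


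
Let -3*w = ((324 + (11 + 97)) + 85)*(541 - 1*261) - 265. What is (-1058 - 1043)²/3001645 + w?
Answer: -144569817224/3001645 ≈ -48164.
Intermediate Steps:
w = -48165 (w = -(((324 + (11 + 97)) + 85)*(541 - 1*261) - 265)/3 = -(((324 + 108) + 85)*(541 - 261) - 265)/3 = -((432 + 85)*280 - 265)/3 = -(517*280 - 265)/3 = -(144760 - 265)/3 = -⅓*144495 = -48165)
(-1058 - 1043)²/3001645 + w = (-1058 - 1043)²/3001645 - 48165 = (-2101)²*(1/3001645) - 48165 = 4414201*(1/3001645) - 48165 = 4414201/3001645 - 48165 = -144569817224/3001645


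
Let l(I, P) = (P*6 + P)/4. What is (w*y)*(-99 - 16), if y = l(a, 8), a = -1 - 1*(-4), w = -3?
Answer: 4830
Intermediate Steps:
a = 3 (a = -1 + 4 = 3)
l(I, P) = 7*P/4 (l(I, P) = (6*P + P)*(1/4) = (7*P)*(1/4) = 7*P/4)
y = 14 (y = (7/4)*8 = 14)
(w*y)*(-99 - 16) = (-3*14)*(-99 - 16) = -42*(-115) = 4830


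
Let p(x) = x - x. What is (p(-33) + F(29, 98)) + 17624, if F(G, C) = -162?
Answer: 17462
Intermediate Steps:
p(x) = 0
(p(-33) + F(29, 98)) + 17624 = (0 - 162) + 17624 = -162 + 17624 = 17462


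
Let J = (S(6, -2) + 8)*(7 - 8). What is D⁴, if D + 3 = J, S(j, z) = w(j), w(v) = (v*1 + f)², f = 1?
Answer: 12960000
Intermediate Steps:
w(v) = (1 + v)² (w(v) = (v*1 + 1)² = (v + 1)² = (1 + v)²)
S(j, z) = (1 + j)²
J = -57 (J = ((1 + 6)² + 8)*(7 - 8) = (7² + 8)*(-1) = (49 + 8)*(-1) = 57*(-1) = -57)
D = -60 (D = -3 - 57 = -60)
D⁴ = (-60)⁴ = 12960000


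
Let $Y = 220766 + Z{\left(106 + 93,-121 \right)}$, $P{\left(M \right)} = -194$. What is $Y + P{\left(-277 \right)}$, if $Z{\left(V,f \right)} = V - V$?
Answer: $220572$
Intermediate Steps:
$Z{\left(V,f \right)} = 0$
$Y = 220766$ ($Y = 220766 + 0 = 220766$)
$Y + P{\left(-277 \right)} = 220766 - 194 = 220572$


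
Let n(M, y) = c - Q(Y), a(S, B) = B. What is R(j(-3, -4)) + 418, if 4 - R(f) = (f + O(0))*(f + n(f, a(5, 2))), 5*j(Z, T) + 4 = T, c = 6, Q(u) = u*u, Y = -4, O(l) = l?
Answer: 10086/25 ≈ 403.44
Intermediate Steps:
Q(u) = u**2
n(M, y) = -10 (n(M, y) = 6 - 1*(-4)**2 = 6 - 1*16 = 6 - 16 = -10)
j(Z, T) = -4/5 + T/5
R(f) = 4 - f*(-10 + f) (R(f) = 4 - (f + 0)*(f - 10) = 4 - f*(-10 + f))
R(j(-3, -4)) + 418 = (4 - (-4/5 + (1/5)*(-4))**2 + 10*(-4/5 + (1/5)*(-4))) + 418 = (4 - (-4/5 - 4/5)**2 + 10*(-4/5 - 4/5)) + 418 = (4 - (-8/5)**2 + 10*(-8/5)) + 418 = (4 - 1*64/25 - 16) + 418 = (4 - 64/25 - 16) + 418 = -364/25 + 418 = 10086/25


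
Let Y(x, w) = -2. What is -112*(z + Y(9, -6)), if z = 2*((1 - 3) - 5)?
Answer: 1792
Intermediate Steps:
z = -14 (z = 2*(-2 - 5) = 2*(-7) = -14)
-112*(z + Y(9, -6)) = -112*(-14 - 2) = -112*(-16) = 1792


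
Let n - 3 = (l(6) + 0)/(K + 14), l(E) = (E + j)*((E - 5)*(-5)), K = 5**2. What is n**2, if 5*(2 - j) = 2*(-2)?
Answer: 5329/1521 ≈ 3.5036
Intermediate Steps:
K = 25
j = 14/5 (j = 2 - 2*(-2)/5 = 2 - 1/5*(-4) = 2 + 4/5 = 14/5 ≈ 2.8000)
l(E) = (25 - 5*E)*(14/5 + E) (l(E) = (E + 14/5)*((E - 5)*(-5)) = (14/5 + E)*((-5 + E)*(-5)) = (14/5 + E)*(25 - 5*E) = (25 - 5*E)*(14/5 + E))
n = 73/39 (n = 3 + ((70 - 5*6**2 + 11*6) + 0)/(25 + 14) = 3 + ((70 - 5*36 + 66) + 0)/39 = 3 + ((70 - 180 + 66) + 0)*(1/39) = 3 + (-44 + 0)*(1/39) = 3 - 44*1/39 = 3 - 44/39 = 73/39 ≈ 1.8718)
n**2 = (73/39)**2 = 5329/1521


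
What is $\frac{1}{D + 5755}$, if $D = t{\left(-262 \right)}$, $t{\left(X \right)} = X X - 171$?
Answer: $\frac{1}{74228} \approx 1.3472 \cdot 10^{-5}$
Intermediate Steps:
$t{\left(X \right)} = -171 + X^{2}$ ($t{\left(X \right)} = X^{2} - 171 = -171 + X^{2}$)
$D = 68473$ ($D = -171 + \left(-262\right)^{2} = -171 + 68644 = 68473$)
$\frac{1}{D + 5755} = \frac{1}{68473 + 5755} = \frac{1}{74228}$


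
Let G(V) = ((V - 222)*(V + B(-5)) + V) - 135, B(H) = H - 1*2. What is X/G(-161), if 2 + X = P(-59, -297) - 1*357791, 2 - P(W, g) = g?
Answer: -178747/32024 ≈ -5.5817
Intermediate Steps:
P(W, g) = 2 - g
B(H) = -2 + H (B(H) = H - 2 = -2 + H)
X = -357494 (X = -2 + ((2 - 1*(-297)) - 1*357791) = -2 + ((2 + 297) - 357791) = -2 + (299 - 357791) = -2 - 357492 = -357494)
G(V) = -135 + V + (-222 + V)*(-7 + V) (G(V) = ((V - 222)*(V + (-2 - 5)) + V) - 135 = ((-222 + V)*(V - 7) + V) - 135 = ((-222 + V)*(-7 + V) + V) - 135 = (V + (-222 + V)*(-7 + V)) - 135 = -135 + V + (-222 + V)*(-7 + V))
X/G(-161) = -357494/(1419 + (-161)**2 - 228*(-161)) = -357494/(1419 + 25921 + 36708) = -357494/64048 = -357494*1/64048 = -178747/32024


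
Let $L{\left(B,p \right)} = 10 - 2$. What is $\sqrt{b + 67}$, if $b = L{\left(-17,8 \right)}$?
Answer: $5 \sqrt{3} \approx 8.6602$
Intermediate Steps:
$L{\left(B,p \right)} = 8$
$b = 8$
$\sqrt{b + 67} = \sqrt{8 + 67} = \sqrt{75} = 5 \sqrt{3}$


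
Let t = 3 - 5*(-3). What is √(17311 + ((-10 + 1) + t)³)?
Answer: 2*√4510 ≈ 134.31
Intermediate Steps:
t = 18 (t = 3 + 15 = 18)
√(17311 + ((-10 + 1) + t)³) = √(17311 + ((-10 + 1) + 18)³) = √(17311 + (-9 + 18)³) = √(17311 + 9³) = √(17311 + 729) = √18040 = 2*√4510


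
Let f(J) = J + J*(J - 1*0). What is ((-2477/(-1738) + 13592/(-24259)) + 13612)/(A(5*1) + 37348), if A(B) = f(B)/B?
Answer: 573947543551/1574924652268 ≈ 0.36443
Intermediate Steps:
f(J) = J + J² (f(J) = J + J*(J + 0) = J + J*J = J + J²)
A(B) = 1 + B (A(B) = (B*(1 + B))/B = 1 + B)
((-2477/(-1738) + 13592/(-24259)) + 13612)/(A(5*1) + 37348) = ((-2477/(-1738) + 13592/(-24259)) + 13612)/((1 + 5*1) + 37348) = ((-2477*(-1/1738) + 13592*(-1/24259)) + 13612)/((1 + 5) + 37348) = ((2477/1738 - 13592/24259) + 13612)/(6 + 37348) = (36466647/42162142 + 13612)/37354 = (573947543551/42162142)*(1/37354) = 573947543551/1574924652268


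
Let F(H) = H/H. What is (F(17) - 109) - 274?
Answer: -382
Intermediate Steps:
F(H) = 1
(F(17) - 109) - 274 = (1 - 109) - 274 = -108 - 274 = -382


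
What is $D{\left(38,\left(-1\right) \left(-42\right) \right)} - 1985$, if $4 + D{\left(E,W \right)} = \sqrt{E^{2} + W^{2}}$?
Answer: $-1989 + 2 \sqrt{802} \approx -1932.4$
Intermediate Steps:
$D{\left(E,W \right)} = -4 + \sqrt{E^{2} + W^{2}}$
$D{\left(38,\left(-1\right) \left(-42\right) \right)} - 1985 = \left(-4 + \sqrt{38^{2} + \left(\left(-1\right) \left(-42\right)\right)^{2}}\right) - 1985 = \left(-4 + \sqrt{1444 + 42^{2}}\right) - 1985 = \left(-4 + \sqrt{1444 + 1764}\right) - 1985 = \left(-4 + \sqrt{3208}\right) - 1985 = \left(-4 + 2 \sqrt{802}\right) - 1985 = -1989 + 2 \sqrt{802}$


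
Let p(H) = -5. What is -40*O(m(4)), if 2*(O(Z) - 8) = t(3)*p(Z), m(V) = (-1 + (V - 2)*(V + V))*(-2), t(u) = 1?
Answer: -220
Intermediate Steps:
m(V) = 2 - 4*V*(-2 + V) (m(V) = (-1 + (-2 + V)*(2*V))*(-2) = (-1 + 2*V*(-2 + V))*(-2) = 2 - 4*V*(-2 + V))
O(Z) = 11/2 (O(Z) = 8 + (1*(-5))/2 = 8 + (½)*(-5) = 8 - 5/2 = 11/2)
-40*O(m(4)) = -40*11/2 = -220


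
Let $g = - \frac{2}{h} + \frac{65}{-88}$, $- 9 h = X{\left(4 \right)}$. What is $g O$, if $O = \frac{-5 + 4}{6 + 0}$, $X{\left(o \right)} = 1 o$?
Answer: $- \frac{331}{528} \approx -0.62689$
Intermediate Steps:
$X{\left(o \right)} = o$
$h = - \frac{4}{9}$ ($h = \left(- \frac{1}{9}\right) 4 = - \frac{4}{9} \approx -0.44444$)
$O = - \frac{1}{6} \approx -0.16667$
$g = \frac{331}{88}$ ($g = - \frac{2}{- \frac{4}{9}} + \frac{65}{-88} = \left(-2\right) \left(- \frac{9}{4}\right) + 65 \left(- \frac{1}{88}\right) = \frac{9}{2} - \frac{65}{88} = \frac{331}{88} \approx 3.7614$)
$g O = \frac{331}{88} \left(- \frac{1}{6}\right) = - \frac{331}{528}$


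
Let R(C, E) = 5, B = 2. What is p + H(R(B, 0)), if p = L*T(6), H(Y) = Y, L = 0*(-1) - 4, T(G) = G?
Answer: -19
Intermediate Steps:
L = -4 (L = 0 - 4 = -4)
p = -24 (p = -4*6 = -24)
p + H(R(B, 0)) = -24 + 5 = -19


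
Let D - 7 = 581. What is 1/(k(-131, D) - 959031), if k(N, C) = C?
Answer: -1/958443 ≈ -1.0434e-6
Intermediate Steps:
D = 588 (D = 7 + 581 = 588)
1/(k(-131, D) - 959031) = 1/(588 - 959031) = 1/(-958443) = -1/958443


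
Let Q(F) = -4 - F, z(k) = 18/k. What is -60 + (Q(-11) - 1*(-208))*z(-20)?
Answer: -507/2 ≈ -253.50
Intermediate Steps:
-60 + (Q(-11) - 1*(-208))*z(-20) = -60 + ((-4 - 1*(-11)) - 1*(-208))*(18/(-20)) = -60 + ((-4 + 11) + 208)*(18*(-1/20)) = -60 + (7 + 208)*(-9/10) = -60 + 215*(-9/10) = -60 - 387/2 = -507/2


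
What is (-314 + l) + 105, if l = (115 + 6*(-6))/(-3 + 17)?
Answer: -2847/14 ≈ -203.36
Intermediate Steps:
l = 79/14 (l = (115 - 36)/14 = 79*(1/14) = 79/14 ≈ 5.6429)
(-314 + l) + 105 = (-314 + 79/14) + 105 = -4317/14 + 105 = -2847/14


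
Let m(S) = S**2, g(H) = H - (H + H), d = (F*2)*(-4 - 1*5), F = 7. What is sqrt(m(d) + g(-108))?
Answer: 12*sqrt(111) ≈ 126.43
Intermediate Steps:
d = -126 (d = (7*2)*(-4 - 1*5) = 14*(-4 - 5) = 14*(-9) = -126)
g(H) = -H (g(H) = H - 2*H = -H)
sqrt(m(d) + g(-108)) = sqrt((-126)**2 - 1*(-108)) = sqrt(15876 + 108) = sqrt(15984) = 12*sqrt(111)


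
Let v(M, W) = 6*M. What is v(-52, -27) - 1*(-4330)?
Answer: 4018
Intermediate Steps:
v(-52, -27) - 1*(-4330) = 6*(-52) - 1*(-4330) = -312 + 4330 = 4018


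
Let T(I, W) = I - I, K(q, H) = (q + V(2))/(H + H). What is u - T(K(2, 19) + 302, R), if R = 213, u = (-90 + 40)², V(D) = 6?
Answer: 2500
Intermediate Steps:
K(q, H) = (6 + q)/(2*H) (K(q, H) = (q + 6)/(H + H) = (6 + q)/((2*H)) = (6 + q)*(1/(2*H)) = (6 + q)/(2*H))
u = 2500 (u = (-50)² = 2500)
T(I, W) = 0
u - T(K(2, 19) + 302, R) = 2500 - 1*0 = 2500 + 0 = 2500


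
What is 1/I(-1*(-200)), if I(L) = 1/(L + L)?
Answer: 400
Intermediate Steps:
I(L) = 1/(2*L)
1/I(-1*(-200)) = 1/(1/(2*((-1*(-200))))) = 1/((½)/200) = 1/((½)*(1/200)) = 1/(1/400) = 400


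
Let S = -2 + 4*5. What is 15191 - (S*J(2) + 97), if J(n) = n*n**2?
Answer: 14950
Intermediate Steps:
J(n) = n**3
S = 18 (S = -2 + 20 = 18)
15191 - (S*J(2) + 97) = 15191 - (18*2**3 + 97) = 15191 - (18*8 + 97) = 15191 - (144 + 97) = 15191 - 1*241 = 15191 - 241 = 14950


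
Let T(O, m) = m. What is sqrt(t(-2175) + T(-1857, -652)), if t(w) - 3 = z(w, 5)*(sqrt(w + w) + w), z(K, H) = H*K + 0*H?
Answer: sqrt(23652476 - 54375*I*sqrt(174)) ≈ 4863.9 - 73.73*I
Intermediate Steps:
z(K, H) = H*K (z(K, H) = H*K + 0 = H*K)
t(w) = 3 + 5*w*(w + sqrt(2)*sqrt(w)) (t(w) = 3 + (5*w)*(sqrt(w + w) + w) = 3 + (5*w)*(sqrt(2*w) + w) = 3 + (5*w)*(sqrt(2)*sqrt(w) + w) = 3 + (5*w)*(w + sqrt(2)*sqrt(w)) = 3 + 5*w*(w + sqrt(2)*sqrt(w)))
sqrt(t(-2175) + T(-1857, -652)) = sqrt((3 + 5*(-2175)**2 + 5*sqrt(2)*(-2175)**(3/2)) - 652) = sqrt((3 + 5*4730625 + 5*sqrt(2)*(-10875*I*sqrt(87))) - 652) = sqrt((3 + 23653125 - 54375*I*sqrt(174)) - 652) = sqrt((23653128 - 54375*I*sqrt(174)) - 652) = sqrt(23652476 - 54375*I*sqrt(174))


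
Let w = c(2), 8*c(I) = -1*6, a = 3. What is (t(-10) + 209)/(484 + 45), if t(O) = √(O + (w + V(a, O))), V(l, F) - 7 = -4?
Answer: 209/529 + I*√31/1058 ≈ 0.39508 + 0.0052625*I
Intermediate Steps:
V(l, F) = 3 (V(l, F) = 7 - 4 = 3)
c(I) = -¾ (c(I) = (-1*6)/8 = (⅛)*(-6) = -¾)
w = -¾ ≈ -0.75000
t(O) = √(9/4 + O) (t(O) = √(O + (-¾ + 3)) = √(O + 9/4) = √(9/4 + O))
(t(-10) + 209)/(484 + 45) = (√(9 + 4*(-10))/2 + 209)/(484 + 45) = (√(9 - 40)/2 + 209)/529 = (√(-31)/2 + 209)*(1/529) = ((I*√31)/2 + 209)*(1/529) = (I*√31/2 + 209)*(1/529) = (209 + I*√31/2)*(1/529) = 209/529 + I*√31/1058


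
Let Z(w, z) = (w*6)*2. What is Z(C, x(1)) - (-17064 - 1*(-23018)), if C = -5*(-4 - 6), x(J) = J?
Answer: -5354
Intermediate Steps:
C = 50 (C = -5*(-10) = 50)
Z(w, z) = 12*w (Z(w, z) = (6*w)*2 = 12*w)
Z(C, x(1)) - (-17064 - 1*(-23018)) = 12*50 - (-17064 - 1*(-23018)) = 600 - (-17064 + 23018) = 600 - 1*5954 = 600 - 5954 = -5354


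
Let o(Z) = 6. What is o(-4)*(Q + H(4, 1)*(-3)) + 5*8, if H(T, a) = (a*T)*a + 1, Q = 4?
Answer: -26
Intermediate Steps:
H(T, a) = 1 + T*a² (H(T, a) = (T*a)*a + 1 = T*a² + 1 = 1 + T*a²)
o(-4)*(Q + H(4, 1)*(-3)) + 5*8 = 6*(4 + (1 + 4*1²)*(-3)) + 5*8 = 6*(4 + (1 + 4*1)*(-3)) + 40 = 6*(4 + (1 + 4)*(-3)) + 40 = 6*(4 + 5*(-3)) + 40 = 6*(4 - 15) + 40 = 6*(-11) + 40 = -66 + 40 = -26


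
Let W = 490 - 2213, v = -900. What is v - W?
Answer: 823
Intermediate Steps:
W = -1723
v - W = -900 - 1*(-1723) = -900 + 1723 = 823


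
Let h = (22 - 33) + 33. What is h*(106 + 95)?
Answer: 4422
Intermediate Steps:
h = 22 (h = -11 + 33 = 22)
h*(106 + 95) = 22*(106 + 95) = 22*201 = 4422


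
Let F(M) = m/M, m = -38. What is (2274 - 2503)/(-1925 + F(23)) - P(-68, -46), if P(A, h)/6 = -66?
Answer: 17553215/44313 ≈ 396.12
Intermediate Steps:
P(A, h) = -396 (P(A, h) = 6*(-66) = -396)
F(M) = -38/M
(2274 - 2503)/(-1925 + F(23)) - P(-68, -46) = (2274 - 2503)/(-1925 - 38/23) - 1*(-396) = -229/(-1925 - 38*1/23) + 396 = -229/(-1925 - 38/23) + 396 = -229/(-44313/23) + 396 = -229*(-23/44313) + 396 = 5267/44313 + 396 = 17553215/44313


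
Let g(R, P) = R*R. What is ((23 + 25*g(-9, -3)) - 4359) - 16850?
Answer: -19161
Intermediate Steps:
g(R, P) = R**2
((23 + 25*g(-9, -3)) - 4359) - 16850 = ((23 + 25*(-9)**2) - 4359) - 16850 = ((23 + 25*81) - 4359) - 16850 = ((23 + 2025) - 4359) - 16850 = (2048 - 4359) - 16850 = -2311 - 16850 = -19161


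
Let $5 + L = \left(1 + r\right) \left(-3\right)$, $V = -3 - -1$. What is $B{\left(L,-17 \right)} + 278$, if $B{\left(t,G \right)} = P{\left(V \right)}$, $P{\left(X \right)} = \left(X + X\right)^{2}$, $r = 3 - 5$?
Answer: $294$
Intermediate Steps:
$r = -2$
$V = -2$ ($V = -3 + 1 = -2$)
$L = -2$ ($L = -5 + \left(1 - 2\right) \left(-3\right) = -5 - -3 = -5 + 3 = -2$)
$P{\left(X \right)} = 4 X^{2}$ ($P{\left(X \right)} = \left(2 X\right)^{2} = 4 X^{2}$)
$B{\left(t,G \right)} = 16$ ($B{\left(t,G \right)} = 4 \left(-2\right)^{2} = 4 \cdot 4 = 16$)
$B{\left(L,-17 \right)} + 278 = 16 + 278 = 294$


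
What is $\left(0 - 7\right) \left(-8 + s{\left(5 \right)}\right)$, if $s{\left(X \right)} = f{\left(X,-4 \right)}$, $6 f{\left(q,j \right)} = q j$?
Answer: $\frac{238}{3} \approx 79.333$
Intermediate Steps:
$f{\left(q,j \right)} = \frac{j q}{6}$ ($f{\left(q,j \right)} = \frac{q j}{6} = \frac{j q}{6}$)
$s{\left(X \right)} = - \frac{2 X}{3}$ ($s{\left(X \right)} = \frac{1}{6} \left(-4\right) X = - \frac{2 X}{3}$)
$\left(0 - 7\right) \left(-8 + s{\left(5 \right)}\right) = \left(0 - 7\right) \left(-8 - \frac{10}{3}\right) = \left(-7\right) \left(- \frac{34}{3}\right) = \frac{238}{3}$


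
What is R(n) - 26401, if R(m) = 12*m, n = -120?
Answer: -27841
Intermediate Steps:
R(n) - 26401 = 12*(-120) - 26401 = -1440 - 26401 = -27841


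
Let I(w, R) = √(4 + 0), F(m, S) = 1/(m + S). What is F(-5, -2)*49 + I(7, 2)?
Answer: -5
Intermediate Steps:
F(m, S) = 1/(S + m)
I(w, R) = 2 (I(w, R) = √4 = 2)
F(-5, -2)*49 + I(7, 2) = 49/(-2 - 5) + 2 = 49/(-7) + 2 = -⅐*49 + 2 = -7 + 2 = -5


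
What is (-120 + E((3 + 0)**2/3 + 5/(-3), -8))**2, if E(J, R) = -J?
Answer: 132496/9 ≈ 14722.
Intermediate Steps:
(-120 + E((3 + 0)**2/3 + 5/(-3), -8))**2 = (-120 - ((3 + 0)**2/3 + 5/(-3)))**2 = (-120 - (3**2*(1/3) + 5*(-1/3)))**2 = (-120 - (9*(1/3) - 5/3))**2 = (-120 - (3 - 5/3))**2 = (-120 - 1*4/3)**2 = (-120 - 4/3)**2 = (-364/3)**2 = 132496/9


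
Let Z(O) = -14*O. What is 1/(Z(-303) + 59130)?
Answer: 1/63372 ≈ 1.5780e-5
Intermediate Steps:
1/(Z(-303) + 59130) = 1/(-14*(-303) + 59130) = 1/(4242 + 59130) = 1/63372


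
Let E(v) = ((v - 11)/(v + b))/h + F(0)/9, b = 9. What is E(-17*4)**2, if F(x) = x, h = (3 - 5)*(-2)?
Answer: 6241/55696 ≈ 0.11205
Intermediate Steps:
h = 4 (h = -2*(-2) = 4)
E(v) = (-11 + v)/(4*(9 + v)) (E(v) = ((v - 11)/(v + 9))/4 + 0/9 = ((-11 + v)/(9 + v))*(1/4) + 0*(1/9) = ((-11 + v)/(9 + v))*(1/4) + 0 = (-11 + v)/(4*(9 + v)) + 0 = (-11 + v)/(4*(9 + v)))
E(-17*4)**2 = ((-11 - 17*4)/(4*(9 - 17*4)))**2 = ((-11 - 68)/(4*(9 - 68)))**2 = ((1/4)*(-79)/(-59))**2 = ((1/4)*(-1/59)*(-79))**2 = (79/236)**2 = 6241/55696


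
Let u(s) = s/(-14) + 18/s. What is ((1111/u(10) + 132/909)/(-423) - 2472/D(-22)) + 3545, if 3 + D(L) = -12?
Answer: 90282538543/24352110 ≈ 3707.4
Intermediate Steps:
u(s) = 18/s - s/14 (u(s) = s*(-1/14) + 18/s = -s/14 + 18/s = 18/s - s/14)
D(L) = -15 (D(L) = -3 - 12 = -15)
((1111/u(10) + 132/909)/(-423) - 2472/D(-22)) + 3545 = ((1111/(18/10 - 1/14*10) + 132/909)/(-423) - 2472/(-15)) + 3545 = ((1111/(18*(⅒) - 5/7) + 132*(1/909))*(-1/423) - 2472*(-1/15)) + 3545 = ((1111/(9/5 - 5/7) + 44/303)*(-1/423) + 824/5) + 3545 = ((1111/(38/35) + 44/303)*(-1/423) + 824/5) + 3545 = ((1111*(35/38) + 44/303)*(-1/423) + 824/5) + 3545 = ((38885/38 + 44/303)*(-1/423) + 824/5) + 3545 = ((11783827/11514)*(-1/423) + 824/5) + 3545 = (-11783827/4870422 + 824/5) + 3545 = 3954308593/24352110 + 3545 = 90282538543/24352110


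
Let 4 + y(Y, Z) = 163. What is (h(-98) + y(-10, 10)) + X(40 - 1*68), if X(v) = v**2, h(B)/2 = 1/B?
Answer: 46206/49 ≈ 942.98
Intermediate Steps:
y(Y, Z) = 159 (y(Y, Z) = -4 + 163 = 159)
h(B) = 2/B
(h(-98) + y(-10, 10)) + X(40 - 1*68) = (2/(-98) + 159) + (40 - 1*68)**2 = (2*(-1/98) + 159) + (40 - 68)**2 = (-1/49 + 159) + (-28)**2 = 7790/49 + 784 = 46206/49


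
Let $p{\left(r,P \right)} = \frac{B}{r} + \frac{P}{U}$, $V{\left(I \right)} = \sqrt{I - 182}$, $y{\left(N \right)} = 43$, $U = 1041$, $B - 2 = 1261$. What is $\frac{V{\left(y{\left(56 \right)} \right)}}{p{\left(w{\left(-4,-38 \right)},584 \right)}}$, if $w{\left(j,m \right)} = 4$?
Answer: $\frac{4164 i \sqrt{139}}{1317119} \approx 0.037273 i$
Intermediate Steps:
$B = 1263$ ($B = 2 + 1261 = 1263$)
$V{\left(I \right)} = \sqrt{-182 + I}$
$p{\left(r,P \right)} = \frac{1263}{r} + \frac{P}{1041}$
$\frac{V{\left(y{\left(56 \right)} \right)}}{p{\left(w{\left(-4,-38 \right)},584 \right)}} = \frac{\sqrt{-182 + 43}}{\frac{1263}{4} + \frac{1}{1041} \cdot 584} = \frac{\sqrt{-139}}{1263 \cdot \frac{1}{4} + \frac{584}{1041}} = \frac{i \sqrt{139}}{\frac{1263}{4} + \frac{584}{1041}} = \frac{i \sqrt{139}}{\frac{1317119}{4164}} = i \sqrt{139} \cdot \frac{4164}{1317119} = \frac{4164 i \sqrt{139}}{1317119}$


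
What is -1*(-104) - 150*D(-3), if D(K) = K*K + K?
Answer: -796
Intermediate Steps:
D(K) = K + K**2 (D(K) = K**2 + K = K + K**2)
-1*(-104) - 150*D(-3) = -1*(-104) - (-450)*(1 - 3) = 104 - (-450)*(-2) = 104 - 150*6 = 104 - 900 = -796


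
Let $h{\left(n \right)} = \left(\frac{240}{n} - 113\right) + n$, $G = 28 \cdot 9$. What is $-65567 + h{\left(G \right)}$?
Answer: $- \frac{1373968}{21} \approx -65427.0$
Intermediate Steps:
$G = 252$
$h{\left(n \right)} = -113 + n + \frac{240}{n}$ ($h{\left(n \right)} = \left(-113 + \frac{240}{n}\right) + n = -113 + n + \frac{240}{n}$)
$-65567 + h{\left(G \right)} = -65567 + \left(-113 + 252 + \frac{240}{252}\right) = -65567 + \left(-113 + 252 + 240 \cdot \frac{1}{252}\right) = -65567 + \left(-113 + 252 + \frac{20}{21}\right) = -65567 + \frac{2939}{21} = - \frac{1373968}{21}$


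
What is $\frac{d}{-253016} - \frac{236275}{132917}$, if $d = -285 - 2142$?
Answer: $- \frac{59458765841}{33630127672} \approx -1.768$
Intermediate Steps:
$d = -2427$ ($d = -285 - 2142 = -2427$)
$\frac{d}{-253016} - \frac{236275}{132917} = - \frac{2427}{-253016} - \frac{236275}{132917} = \left(-2427\right) \left(- \frac{1}{253016}\right) - \frac{236275}{132917} = \frac{2427}{253016} - \frac{236275}{132917} = - \frac{59458765841}{33630127672}$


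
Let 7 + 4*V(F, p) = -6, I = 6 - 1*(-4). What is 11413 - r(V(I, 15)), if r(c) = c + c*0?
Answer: 45665/4 ≈ 11416.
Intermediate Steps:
I = 10 (I = 6 + 4 = 10)
V(F, p) = -13/4 (V(F, p) = -7/4 + (1/4)*(-6) = -7/4 - 3/2 = -13/4)
r(c) = c (r(c) = c + 0 = c)
11413 - r(V(I, 15)) = 11413 - 1*(-13/4) = 11413 + 13/4 = 45665/4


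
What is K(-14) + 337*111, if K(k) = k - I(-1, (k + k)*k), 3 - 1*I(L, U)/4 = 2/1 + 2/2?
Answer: 37393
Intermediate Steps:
I(L, U) = 0 (I(L, U) = 12 - 4*(2/1 + 2/2) = 12 - 4*(2*1 + 2*(½)) = 12 - 4*(2 + 1) = 12 - 4*3 = 12 - 12 = 0)
K(k) = k (K(k) = k - 1*0 = k + 0 = k)
K(-14) + 337*111 = -14 + 337*111 = -14 + 37407 = 37393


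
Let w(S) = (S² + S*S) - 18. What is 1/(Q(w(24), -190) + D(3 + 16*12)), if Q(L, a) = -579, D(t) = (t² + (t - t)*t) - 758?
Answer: 1/36688 ≈ 2.7257e-5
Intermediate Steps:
D(t) = -758 + t² (D(t) = (t² + 0*t) - 758 = (t² + 0) - 758 = t² - 758 = -758 + t²)
w(S) = -18 + 2*S² (w(S) = (S² + S²) - 18 = 2*S² - 18 = -18 + 2*S²)
1/(Q(w(24), -190) + D(3 + 16*12)) = 1/(-579 + (-758 + (3 + 16*12)²)) = 1/(-579 + (-758 + (3 + 192)²)) = 1/(-579 + (-758 + 195²)) = 1/(-579 + (-758 + 38025)) = 1/(-579 + 37267) = 1/36688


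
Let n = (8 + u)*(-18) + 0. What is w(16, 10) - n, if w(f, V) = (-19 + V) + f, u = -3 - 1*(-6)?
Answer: 205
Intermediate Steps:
u = 3 (u = -3 + 6 = 3)
w(f, V) = -19 + V + f
n = -198 (n = (8 + 3)*(-18) + 0 = 11*(-18) + 0 = -198 + 0 = -198)
w(16, 10) - n = (-19 + 10 + 16) - 1*(-198) = 7 + 198 = 205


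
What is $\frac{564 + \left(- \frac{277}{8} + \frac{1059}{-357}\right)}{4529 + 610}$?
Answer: $\frac{167047}{1630776} \approx 0.10243$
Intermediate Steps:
$\frac{564 + \left(- \frac{277}{8} + \frac{1059}{-357}\right)}{4529 + 610} = \frac{564 + \left(\left(-277\right) \frac{1}{8} + 1059 \left(- \frac{1}{357}\right)\right)}{5139} = \left(564 - \frac{35787}{952}\right) \frac{1}{5139} = \frac{501141}{952} \cdot \frac{1}{5139} = \frac{167047}{1630776}$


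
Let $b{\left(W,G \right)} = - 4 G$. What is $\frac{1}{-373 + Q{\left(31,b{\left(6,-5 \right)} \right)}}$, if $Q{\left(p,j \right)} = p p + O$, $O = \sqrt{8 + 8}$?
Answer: $\frac{1}{592} \approx 0.0016892$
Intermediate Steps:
$O = 4$ ($O = \sqrt{16} = 4$)
$Q{\left(p,j \right)} = 4 + p^{2}$ ($Q{\left(p,j \right)} = p p + 4 = p^{2} + 4 = 4 + p^{2}$)
$\frac{1}{-373 + Q{\left(31,b{\left(6,-5 \right)} \right)}} = \frac{1}{-373 + \left(4 + 31^{2}\right)} = \frac{1}{-373 + \left(4 + 961\right)} = \frac{1}{-373 + 965} = \frac{1}{592}$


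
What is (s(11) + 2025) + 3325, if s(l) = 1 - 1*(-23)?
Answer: 5374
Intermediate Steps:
s(l) = 24 (s(l) = 1 + 23 = 24)
(s(11) + 2025) + 3325 = (24 + 2025) + 3325 = 2049 + 3325 = 5374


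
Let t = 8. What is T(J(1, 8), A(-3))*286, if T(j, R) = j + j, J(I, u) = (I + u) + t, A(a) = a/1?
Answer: 9724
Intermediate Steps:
A(a) = a (A(a) = a*1 = a)
J(I, u) = 8 + I + u (J(I, u) = (I + u) + 8 = 8 + I + u)
T(j, R) = 2*j
T(J(1, 8), A(-3))*286 = (2*(8 + 1 + 8))*286 = (2*17)*286 = 34*286 = 9724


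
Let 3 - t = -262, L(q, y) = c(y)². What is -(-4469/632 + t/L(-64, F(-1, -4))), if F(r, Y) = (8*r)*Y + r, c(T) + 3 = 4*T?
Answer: 65263149/9253112 ≈ 7.0531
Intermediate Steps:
c(T) = -3 + 4*T
F(r, Y) = r + 8*Y*r (F(r, Y) = 8*Y*r + r = r + 8*Y*r)
L(q, y) = (-3 + 4*y)²
t = 265 (t = 3 - 1*(-262) = 3 + 262 = 265)
-(-4469/632 + t/L(-64, F(-1, -4))) = -(-4469/632 + 265/((-3 + 4*(-(1 + 8*(-4))))²)) = -(-4469*1/632 + 265/((-3 + 4*(-(1 - 32)))²)) = -(-4469/632 + 265/((-3 + 4*(-1*(-31)))²)) = -(-4469/632 + 265/((-3 + 4*31)²)) = -(-4469/632 + 265/((-3 + 124)²)) = -(-4469/632 + 265/(121²)) = -(-4469/632 + 265/14641) = -1*(-65263149/9253112) = 65263149/9253112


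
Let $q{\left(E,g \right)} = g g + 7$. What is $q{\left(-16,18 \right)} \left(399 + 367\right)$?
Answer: $253546$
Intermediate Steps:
$q{\left(E,g \right)} = 7 + g^{2}$ ($q{\left(E,g \right)} = g^{2} + 7 = 7 + g^{2}$)
$q{\left(-16,18 \right)} \left(399 + 367\right) = \left(7 + 18^{2}\right) \left(399 + 367\right) = \left(7 + 324\right) 766 = 331 \cdot 766 = 253546$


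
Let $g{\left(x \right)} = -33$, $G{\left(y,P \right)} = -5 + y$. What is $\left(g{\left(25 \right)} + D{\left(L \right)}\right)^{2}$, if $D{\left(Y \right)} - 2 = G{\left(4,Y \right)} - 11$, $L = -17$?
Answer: $1849$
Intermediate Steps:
$D{\left(Y \right)} = -10$ ($D{\left(Y \right)} = 2 + \left(\left(-5 + 4\right) - 11\right) = 2 - 12 = -10$)
$\left(g{\left(25 \right)} + D{\left(L \right)}\right)^{2} = \left(-33 - 10\right)^{2} = \left(-43\right)^{2} = 1849$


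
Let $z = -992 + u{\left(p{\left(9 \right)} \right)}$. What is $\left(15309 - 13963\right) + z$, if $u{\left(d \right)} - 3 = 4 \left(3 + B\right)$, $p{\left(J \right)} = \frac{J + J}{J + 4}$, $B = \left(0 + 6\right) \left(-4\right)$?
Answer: $273$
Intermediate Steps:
$B = -24$ ($B = 6 \left(-4\right) = -24$)
$p{\left(J \right)} = \frac{2 J}{4 + J}$
$u{\left(d \right)} = -81$ ($u{\left(d \right)} = 3 + 4 \left(3 - 24\right) = 3 + 4 \left(-21\right) = 3 - 84 = -81$)
$z = -1073$ ($z = -992 - 81 = -1073$)
$\left(15309 - 13963\right) + z = \left(15309 - 13963\right) - 1073 = 1346 - 1073 = 273$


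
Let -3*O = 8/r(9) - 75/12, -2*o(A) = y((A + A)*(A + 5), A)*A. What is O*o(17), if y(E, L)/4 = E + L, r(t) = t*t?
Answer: -2879885/54 ≈ -53331.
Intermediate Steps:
r(t) = t**2
y(E, L) = 4*E + 4*L (y(E, L) = 4*(E + L) = 4*E + 4*L)
o(A) = -A*(4*A + 8*A*(5 + A))/2 (o(A) = -(4*((A + A)*(A + 5)) + 4*A)*A/2 = -(4*((2*A)*(5 + A)) + 4*A)*A/2 = -(4*(2*A*(5 + A)) + 4*A)*A/2 = -(8*A*(5 + A) + 4*A)*A/2 = -(4*A + 8*A*(5 + A))*A/2 = -A*(4*A + 8*A*(5 + A))/2)
O = 1993/972 (O = -(8/(9**2) - 75/12)/3 = -(8/81 - 75*1/12)/3 = -(8*(1/81) - 25/4)/3 = -(8/81 - 25/4)/3 = -1/3*(-1993/324) = 1993/972 ≈ 2.0504)
O*o(17) = 1993*(17**2*(-22 - 4*17))/972 = 1993*(289*(-22 - 68))/972 = 1993*(289*(-90))/972 = (1993/972)*(-26010) = -2879885/54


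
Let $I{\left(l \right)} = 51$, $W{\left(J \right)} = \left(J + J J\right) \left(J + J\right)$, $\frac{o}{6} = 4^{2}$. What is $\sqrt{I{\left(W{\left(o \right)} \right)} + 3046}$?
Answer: $\sqrt{3097} \approx 55.651$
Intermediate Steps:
$o = 96$ ($o = 6 \cdot 4^{2} = 6 \cdot 16 = 96$)
$W{\left(J \right)} = 2 J \left(J + J^{2}\right)$ ($W{\left(J \right)} = \left(J + J^{2}\right) 2 J = 2 J \left(J + J^{2}\right)$)
$\sqrt{I{\left(W{\left(o \right)} \right)} + 3046} = \sqrt{51 + 3046} = \sqrt{3097}$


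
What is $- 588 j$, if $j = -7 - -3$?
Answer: $2352$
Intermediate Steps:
$j = -4$ ($j = -7 + 3 = -4$)
$- 588 j = \left(-588\right) \left(-4\right) = 2352$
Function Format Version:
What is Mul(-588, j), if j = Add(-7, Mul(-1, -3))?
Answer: 2352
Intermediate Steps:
j = -4 (j = Add(-7, 3) = -4)
Mul(-588, j) = Mul(-588, -4) = 2352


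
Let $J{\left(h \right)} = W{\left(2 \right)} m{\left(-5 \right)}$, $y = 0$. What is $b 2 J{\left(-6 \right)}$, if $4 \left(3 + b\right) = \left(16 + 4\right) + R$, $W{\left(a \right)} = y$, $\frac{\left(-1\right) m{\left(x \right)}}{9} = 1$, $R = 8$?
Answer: $0$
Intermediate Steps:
$m{\left(x \right)} = -9$ ($m{\left(x \right)} = \left(-9\right) 1 = -9$)
$W{\left(a \right)} = 0$
$b = 4$ ($b = -3 + \frac{\left(16 + 4\right) + 8}{4} = -3 + \frac{20 + 8}{4} = -3 + \frac{1}{4} \cdot 28 = -3 + 7 = 4$)
$J{\left(h \right)} = 0$ ($J{\left(h \right)} = 0 \left(-9\right) = 0$)
$b 2 J{\left(-6 \right)} = 4 \cdot 2 \cdot 0 = 8 \cdot 0 = 0$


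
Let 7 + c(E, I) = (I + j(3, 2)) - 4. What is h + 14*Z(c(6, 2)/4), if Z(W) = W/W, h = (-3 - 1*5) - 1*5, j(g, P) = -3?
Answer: 1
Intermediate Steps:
c(E, I) = -14 + I (c(E, I) = -7 + ((I - 3) - 4) = -7 + ((-3 + I) - 4) = -7 + (-7 + I) = -14 + I)
h = -13 (h = (-3 - 5) - 5 = -8 - 5 = -13)
Z(W) = 1
h + 14*Z(c(6, 2)/4) = -13 + 14*1 = -13 + 14 = 1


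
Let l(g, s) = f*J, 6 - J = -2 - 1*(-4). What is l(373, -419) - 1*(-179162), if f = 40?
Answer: 179322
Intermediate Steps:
J = 4 (J = 6 - (-2 - 1*(-4)) = 6 - (-2 + 4) = 6 - 1*2 = 6 - 2 = 4)
l(g, s) = 160 (l(g, s) = 40*4 = 160)
l(373, -419) - 1*(-179162) = 160 - 1*(-179162) = 160 + 179162 = 179322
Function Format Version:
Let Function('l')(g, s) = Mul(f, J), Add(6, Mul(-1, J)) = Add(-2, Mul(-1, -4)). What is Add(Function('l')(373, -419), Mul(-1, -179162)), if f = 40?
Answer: 179322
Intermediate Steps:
J = 4 (J = Add(6, Mul(-1, Add(-2, Mul(-1, -4)))) = Add(6, Mul(-1, Add(-2, 4))) = Add(6, Mul(-1, 2)) = Add(6, -2) = 4)
Function('l')(g, s) = 160 (Function('l')(g, s) = Mul(40, 4) = 160)
Add(Function('l')(373, -419), Mul(-1, -179162)) = Add(160, Mul(-1, -179162)) = Add(160, 179162) = 179322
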